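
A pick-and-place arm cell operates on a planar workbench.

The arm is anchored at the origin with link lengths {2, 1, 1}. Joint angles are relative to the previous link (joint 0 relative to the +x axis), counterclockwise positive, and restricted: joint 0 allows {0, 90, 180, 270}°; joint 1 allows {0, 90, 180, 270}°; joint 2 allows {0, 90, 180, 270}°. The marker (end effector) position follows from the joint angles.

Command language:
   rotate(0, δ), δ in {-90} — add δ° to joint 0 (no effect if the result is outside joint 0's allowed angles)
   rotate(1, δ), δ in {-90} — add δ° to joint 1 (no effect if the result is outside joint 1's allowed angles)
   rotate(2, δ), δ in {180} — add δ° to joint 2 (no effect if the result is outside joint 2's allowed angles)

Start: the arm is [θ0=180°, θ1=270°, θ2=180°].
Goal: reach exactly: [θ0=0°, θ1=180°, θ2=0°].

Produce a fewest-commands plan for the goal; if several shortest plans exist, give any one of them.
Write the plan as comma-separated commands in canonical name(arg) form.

rotate(0, -90), rotate(0, -90), rotate(1, -90), rotate(2, 180)

begin: [θ0=180°, θ1=270°, θ2=180°]
step 1 (rotate(0, -90)): [θ0=90°, θ1=270°, θ2=180°]
step 2 (rotate(0, -90)): [θ0=0°, θ1=270°, θ2=180°]
step 3 (rotate(1, -90)): [θ0=0°, θ1=180°, θ2=180°]
step 4 (rotate(2, 180)): [θ0=0°, θ1=180°, θ2=0°]
nothing shorter than 4 reaches the goal.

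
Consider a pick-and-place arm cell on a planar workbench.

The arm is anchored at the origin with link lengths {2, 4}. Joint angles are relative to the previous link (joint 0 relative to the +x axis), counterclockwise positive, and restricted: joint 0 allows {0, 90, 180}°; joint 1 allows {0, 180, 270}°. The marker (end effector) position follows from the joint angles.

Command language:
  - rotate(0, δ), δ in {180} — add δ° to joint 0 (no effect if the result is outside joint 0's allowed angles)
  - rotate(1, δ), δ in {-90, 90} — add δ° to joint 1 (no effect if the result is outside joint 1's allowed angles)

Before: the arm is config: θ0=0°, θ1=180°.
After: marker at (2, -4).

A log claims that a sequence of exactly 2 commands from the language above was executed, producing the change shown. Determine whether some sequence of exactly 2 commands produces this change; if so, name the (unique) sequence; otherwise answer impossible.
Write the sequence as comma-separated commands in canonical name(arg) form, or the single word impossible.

rotate(1, -90), rotate(1, 90)

key: running rotate(1, 90) before rotate(1, -90) would end elsewhere — order is forced
initial: config: θ0=0°, θ1=180°
1. rotate(1, -90) → config: θ0=0°, θ1=180°
2. rotate(1, 90) → config: θ0=0°, θ1=270°
no rival 2-sequence matches.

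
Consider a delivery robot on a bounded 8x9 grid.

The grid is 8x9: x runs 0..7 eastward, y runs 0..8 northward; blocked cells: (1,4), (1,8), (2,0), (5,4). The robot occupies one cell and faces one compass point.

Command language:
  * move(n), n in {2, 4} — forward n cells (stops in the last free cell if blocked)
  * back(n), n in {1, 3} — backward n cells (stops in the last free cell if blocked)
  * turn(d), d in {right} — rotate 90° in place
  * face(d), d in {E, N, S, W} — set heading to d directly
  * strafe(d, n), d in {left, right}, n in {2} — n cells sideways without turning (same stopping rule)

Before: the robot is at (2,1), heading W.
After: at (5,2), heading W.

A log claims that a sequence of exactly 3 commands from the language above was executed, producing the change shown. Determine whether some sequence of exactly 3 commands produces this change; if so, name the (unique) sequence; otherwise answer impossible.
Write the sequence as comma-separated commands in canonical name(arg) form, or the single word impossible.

key: running strafe(right, 2) before back(3) would end elsewhere — order is forced
start: at (2,1), heading W
step 1 (back(3)): at (5,1), heading W
step 2 (strafe(left, 2)): at (5,0), heading W
step 3 (strafe(right, 2)): at (5,2), heading W
all 1331 alternatives checked — unique.

back(3), strafe(left, 2), strafe(right, 2)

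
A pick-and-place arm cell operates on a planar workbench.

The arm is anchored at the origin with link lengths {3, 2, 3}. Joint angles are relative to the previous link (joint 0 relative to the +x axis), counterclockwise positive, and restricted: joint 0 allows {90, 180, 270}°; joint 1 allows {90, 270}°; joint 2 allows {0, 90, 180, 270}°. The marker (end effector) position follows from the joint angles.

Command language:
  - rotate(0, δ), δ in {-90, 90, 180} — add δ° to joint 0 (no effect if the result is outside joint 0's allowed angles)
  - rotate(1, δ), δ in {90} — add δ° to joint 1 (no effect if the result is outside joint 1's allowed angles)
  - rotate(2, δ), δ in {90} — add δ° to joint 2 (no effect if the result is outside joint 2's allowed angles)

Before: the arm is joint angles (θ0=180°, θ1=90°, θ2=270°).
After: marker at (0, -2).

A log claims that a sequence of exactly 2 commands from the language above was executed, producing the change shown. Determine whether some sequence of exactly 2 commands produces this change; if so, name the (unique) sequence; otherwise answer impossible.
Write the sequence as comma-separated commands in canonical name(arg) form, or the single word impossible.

begin: joint angles (θ0=180°, θ1=90°, θ2=270°)
t=1 rotate(2, 90) ⇒ joint angles (θ0=180°, θ1=90°, θ2=0°)
t=2 rotate(2, 90) ⇒ joint angles (θ0=180°, θ1=90°, θ2=90°)
no rival 2-sequence matches.

rotate(2, 90), rotate(2, 90)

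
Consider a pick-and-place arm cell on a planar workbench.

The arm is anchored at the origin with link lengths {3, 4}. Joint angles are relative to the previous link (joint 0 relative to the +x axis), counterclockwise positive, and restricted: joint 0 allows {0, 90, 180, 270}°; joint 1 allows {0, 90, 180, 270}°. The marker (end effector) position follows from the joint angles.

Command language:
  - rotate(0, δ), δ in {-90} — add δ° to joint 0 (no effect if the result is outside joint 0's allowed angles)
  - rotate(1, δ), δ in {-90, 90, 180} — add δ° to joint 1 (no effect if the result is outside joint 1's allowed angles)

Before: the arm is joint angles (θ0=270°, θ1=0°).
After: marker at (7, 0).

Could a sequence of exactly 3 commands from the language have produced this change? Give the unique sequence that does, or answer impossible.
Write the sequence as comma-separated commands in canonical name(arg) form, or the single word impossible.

rotate(0, -90), rotate(0, -90), rotate(0, -90)

from: joint angles (θ0=270°, θ1=0°)
step 1 (rotate(0, -90)): joint angles (θ0=180°, θ1=0°)
step 2 (rotate(0, -90)): joint angles (θ0=90°, θ1=0°)
step 3 (rotate(0, -90)): joint angles (θ0=0°, θ1=0°)
no other 3-command option fits: unique.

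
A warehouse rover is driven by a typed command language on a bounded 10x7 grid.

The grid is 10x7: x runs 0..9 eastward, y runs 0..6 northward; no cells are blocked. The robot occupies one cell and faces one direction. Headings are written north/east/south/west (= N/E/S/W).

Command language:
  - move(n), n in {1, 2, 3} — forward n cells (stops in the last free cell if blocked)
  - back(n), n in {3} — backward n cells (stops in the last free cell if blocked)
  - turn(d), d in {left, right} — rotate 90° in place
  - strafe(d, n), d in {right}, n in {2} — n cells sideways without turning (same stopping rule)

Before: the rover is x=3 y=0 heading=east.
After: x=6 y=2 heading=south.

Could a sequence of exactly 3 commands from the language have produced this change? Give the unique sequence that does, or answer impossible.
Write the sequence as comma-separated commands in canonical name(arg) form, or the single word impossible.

all 343 sequences checked — none match.

impossible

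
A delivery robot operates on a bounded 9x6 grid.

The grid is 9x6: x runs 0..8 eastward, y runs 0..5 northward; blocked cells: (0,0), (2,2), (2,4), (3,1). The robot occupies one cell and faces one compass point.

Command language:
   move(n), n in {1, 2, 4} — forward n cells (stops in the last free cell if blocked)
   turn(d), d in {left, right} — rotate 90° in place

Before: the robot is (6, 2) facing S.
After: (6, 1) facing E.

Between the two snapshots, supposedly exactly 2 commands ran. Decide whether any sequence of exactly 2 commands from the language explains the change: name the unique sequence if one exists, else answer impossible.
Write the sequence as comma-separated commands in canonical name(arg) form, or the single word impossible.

move(1), turn(left)

key: order matters: swapping move(1) and turn(left) lands elsewhere
t0: (6, 2) facing S
[1] after move(1): (6, 1) facing S
[2] after turn(left): (6, 1) facing E
no other 2-command option fits: unique.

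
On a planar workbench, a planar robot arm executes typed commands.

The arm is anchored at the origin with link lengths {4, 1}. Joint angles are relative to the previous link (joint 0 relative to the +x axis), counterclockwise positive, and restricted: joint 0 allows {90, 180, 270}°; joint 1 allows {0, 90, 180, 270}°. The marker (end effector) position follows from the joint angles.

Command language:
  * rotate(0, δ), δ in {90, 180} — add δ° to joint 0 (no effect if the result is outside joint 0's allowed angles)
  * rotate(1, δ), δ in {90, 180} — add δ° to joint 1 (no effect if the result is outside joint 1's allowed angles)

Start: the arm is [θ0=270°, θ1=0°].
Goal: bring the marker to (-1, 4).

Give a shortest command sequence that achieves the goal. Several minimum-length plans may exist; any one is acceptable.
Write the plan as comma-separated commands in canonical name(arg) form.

from: [θ0=270°, θ1=0°]
[1] after rotate(1, 90): [θ0=270°, θ1=90°]
[2] after rotate(0, 180): [θ0=90°, θ1=90°]
no 1-step plan works, so 2 is optimal.

rotate(1, 90), rotate(0, 180)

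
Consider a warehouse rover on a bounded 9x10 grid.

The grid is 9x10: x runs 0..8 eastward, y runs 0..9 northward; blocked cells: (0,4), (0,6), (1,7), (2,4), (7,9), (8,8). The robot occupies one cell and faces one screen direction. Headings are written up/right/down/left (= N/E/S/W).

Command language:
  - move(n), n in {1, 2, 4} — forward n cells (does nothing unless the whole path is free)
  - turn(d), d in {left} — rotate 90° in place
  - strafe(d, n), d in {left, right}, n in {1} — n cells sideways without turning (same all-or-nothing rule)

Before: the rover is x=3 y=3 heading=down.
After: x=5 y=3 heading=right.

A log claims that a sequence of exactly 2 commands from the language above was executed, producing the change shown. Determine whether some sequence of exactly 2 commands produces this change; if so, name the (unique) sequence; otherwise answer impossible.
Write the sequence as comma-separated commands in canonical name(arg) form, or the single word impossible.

turn(left), move(2)

key: order matters: swapping turn(left) and move(2) lands elsewhere
initial: x=3 y=3 heading=down
1. turn(left) → x=3 y=3 heading=right
2. move(2) → x=5 y=3 heading=right
no other 2-command option fits: unique.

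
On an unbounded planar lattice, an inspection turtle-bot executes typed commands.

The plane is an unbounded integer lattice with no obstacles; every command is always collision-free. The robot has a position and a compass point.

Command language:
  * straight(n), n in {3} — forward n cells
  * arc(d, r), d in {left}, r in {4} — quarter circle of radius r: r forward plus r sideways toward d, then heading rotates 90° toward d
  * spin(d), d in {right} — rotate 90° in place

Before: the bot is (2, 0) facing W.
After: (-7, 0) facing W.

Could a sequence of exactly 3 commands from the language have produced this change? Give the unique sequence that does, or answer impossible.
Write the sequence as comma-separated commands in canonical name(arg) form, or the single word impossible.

straight(3), straight(3), straight(3)

key: heading stays W — no command in the sequence turns
t0: (2, 0) facing W
[1] after straight(3): (-1, 0) facing W
[2] after straight(3): (-4, 0) facing W
[3] after straight(3): (-7, 0) facing W
all 27 alternatives checked — unique.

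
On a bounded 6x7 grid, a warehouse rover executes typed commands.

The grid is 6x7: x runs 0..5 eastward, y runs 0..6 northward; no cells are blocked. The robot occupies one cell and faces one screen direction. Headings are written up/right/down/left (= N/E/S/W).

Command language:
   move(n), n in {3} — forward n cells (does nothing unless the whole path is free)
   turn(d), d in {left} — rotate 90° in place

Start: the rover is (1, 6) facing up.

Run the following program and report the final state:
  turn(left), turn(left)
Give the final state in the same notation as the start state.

t0: (1, 6) facing up
t=1 turn(left) ⇒ (1, 6) facing left
t=2 turn(left) ⇒ (1, 6) facing down

(1, 6) facing down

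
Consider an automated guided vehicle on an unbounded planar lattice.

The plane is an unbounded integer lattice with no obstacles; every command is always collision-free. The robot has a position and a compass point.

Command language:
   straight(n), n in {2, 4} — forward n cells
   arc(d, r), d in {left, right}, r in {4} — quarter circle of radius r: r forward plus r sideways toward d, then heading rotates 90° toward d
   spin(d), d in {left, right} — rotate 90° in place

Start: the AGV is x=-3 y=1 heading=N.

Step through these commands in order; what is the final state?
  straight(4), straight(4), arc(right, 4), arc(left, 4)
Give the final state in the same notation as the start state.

initial: x=-3 y=1 heading=N
[1] after straight(4): x=-3 y=5 heading=N
[2] after straight(4): x=-3 y=9 heading=N
[3] after arc(right, 4): x=1 y=13 heading=E
[4] after arc(left, 4): x=5 y=17 heading=N

x=5 y=17 heading=N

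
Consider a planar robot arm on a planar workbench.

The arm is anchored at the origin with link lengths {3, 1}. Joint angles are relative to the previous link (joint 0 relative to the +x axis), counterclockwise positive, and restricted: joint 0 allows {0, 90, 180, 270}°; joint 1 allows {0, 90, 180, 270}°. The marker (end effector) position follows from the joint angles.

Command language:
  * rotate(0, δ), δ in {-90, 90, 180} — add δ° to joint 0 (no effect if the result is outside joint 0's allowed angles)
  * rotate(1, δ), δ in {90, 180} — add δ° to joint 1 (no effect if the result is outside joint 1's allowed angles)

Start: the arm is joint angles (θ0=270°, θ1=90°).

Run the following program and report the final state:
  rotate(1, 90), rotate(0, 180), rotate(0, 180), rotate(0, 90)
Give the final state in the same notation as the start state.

joint angles (θ0=0°, θ1=180°)

initial: joint angles (θ0=270°, θ1=90°)
t=1 rotate(1, 90) ⇒ joint angles (θ0=270°, θ1=180°)
t=2 rotate(0, 180) ⇒ joint angles (θ0=90°, θ1=180°)
t=3 rotate(0, 180) ⇒ joint angles (θ0=270°, θ1=180°)
t=4 rotate(0, 90) ⇒ joint angles (θ0=0°, θ1=180°)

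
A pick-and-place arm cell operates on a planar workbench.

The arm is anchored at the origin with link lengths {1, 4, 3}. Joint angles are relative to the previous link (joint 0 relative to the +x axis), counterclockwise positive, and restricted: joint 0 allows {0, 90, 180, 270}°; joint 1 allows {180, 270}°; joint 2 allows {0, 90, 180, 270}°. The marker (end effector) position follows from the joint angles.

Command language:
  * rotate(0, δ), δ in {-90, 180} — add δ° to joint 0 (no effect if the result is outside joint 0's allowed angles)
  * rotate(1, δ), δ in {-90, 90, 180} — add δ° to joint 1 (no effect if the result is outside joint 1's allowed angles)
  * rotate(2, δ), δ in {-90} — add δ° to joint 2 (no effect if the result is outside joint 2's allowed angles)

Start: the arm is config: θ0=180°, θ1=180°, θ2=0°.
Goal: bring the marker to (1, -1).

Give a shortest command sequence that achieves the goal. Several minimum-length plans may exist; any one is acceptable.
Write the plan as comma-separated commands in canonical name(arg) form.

rotate(1, 90), rotate(0, 180), rotate(2, -90), rotate(2, -90)

t0: config: θ0=180°, θ1=180°, θ2=0°
t=1 rotate(1, 90) ⇒ config: θ0=180°, θ1=270°, θ2=0°
t=2 rotate(0, 180) ⇒ config: θ0=0°, θ1=270°, θ2=0°
t=3 rotate(2, -90) ⇒ config: θ0=0°, θ1=270°, θ2=270°
t=4 rotate(2, -90) ⇒ config: θ0=0°, θ1=270°, θ2=180°
nothing shorter than 4 reaches the goal.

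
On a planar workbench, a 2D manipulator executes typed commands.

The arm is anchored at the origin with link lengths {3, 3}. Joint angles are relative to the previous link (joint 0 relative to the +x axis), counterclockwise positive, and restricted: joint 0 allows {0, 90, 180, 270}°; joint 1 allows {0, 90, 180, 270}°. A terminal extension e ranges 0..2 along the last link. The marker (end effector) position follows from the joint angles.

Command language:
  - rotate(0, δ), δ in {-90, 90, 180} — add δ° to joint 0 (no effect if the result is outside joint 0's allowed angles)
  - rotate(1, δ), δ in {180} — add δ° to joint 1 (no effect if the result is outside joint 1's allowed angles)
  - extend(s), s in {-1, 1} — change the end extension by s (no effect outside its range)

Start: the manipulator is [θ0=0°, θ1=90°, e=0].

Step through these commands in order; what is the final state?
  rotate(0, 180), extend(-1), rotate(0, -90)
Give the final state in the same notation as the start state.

start: [θ0=0°, θ1=90°, e=0]
t=1 rotate(0, 180) ⇒ [θ0=180°, θ1=90°, e=0]
t=2 extend(-1) ⇒ [θ0=180°, θ1=90°, e=0]
t=3 rotate(0, -90) ⇒ [θ0=90°, θ1=90°, e=0]

[θ0=90°, θ1=90°, e=0]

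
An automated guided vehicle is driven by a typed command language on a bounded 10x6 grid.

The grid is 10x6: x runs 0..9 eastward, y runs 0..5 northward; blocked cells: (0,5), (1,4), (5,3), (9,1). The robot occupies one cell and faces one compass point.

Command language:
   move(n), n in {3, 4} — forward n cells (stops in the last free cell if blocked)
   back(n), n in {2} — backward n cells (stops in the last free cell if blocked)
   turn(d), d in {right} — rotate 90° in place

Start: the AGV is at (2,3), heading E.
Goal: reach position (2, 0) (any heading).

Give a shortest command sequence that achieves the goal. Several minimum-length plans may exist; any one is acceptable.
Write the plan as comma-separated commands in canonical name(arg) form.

turn(right), move(4)

initial: at (2,3), heading E
step 1 (turn(right)): at (2,3), heading S
step 2 (move(4)): at (2,0), heading S
shorter routes all fall short; 2 is best.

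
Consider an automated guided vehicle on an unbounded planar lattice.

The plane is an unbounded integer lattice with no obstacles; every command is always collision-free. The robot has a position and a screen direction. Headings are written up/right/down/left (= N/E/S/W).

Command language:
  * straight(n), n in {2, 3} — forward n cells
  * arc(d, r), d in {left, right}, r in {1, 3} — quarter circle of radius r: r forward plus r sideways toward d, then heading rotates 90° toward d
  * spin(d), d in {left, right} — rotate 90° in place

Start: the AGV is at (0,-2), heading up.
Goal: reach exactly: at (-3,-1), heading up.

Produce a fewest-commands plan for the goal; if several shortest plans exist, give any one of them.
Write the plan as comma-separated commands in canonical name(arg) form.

begin: at (0,-2), heading up
1. arc(left, 1) → at (-1,-1), heading left
2. straight(2) → at (-3,-1), heading left
3. spin(right) → at (-3,-1), heading up
minimal: 3 command(s), checked below 3.

arc(left, 1), straight(2), spin(right)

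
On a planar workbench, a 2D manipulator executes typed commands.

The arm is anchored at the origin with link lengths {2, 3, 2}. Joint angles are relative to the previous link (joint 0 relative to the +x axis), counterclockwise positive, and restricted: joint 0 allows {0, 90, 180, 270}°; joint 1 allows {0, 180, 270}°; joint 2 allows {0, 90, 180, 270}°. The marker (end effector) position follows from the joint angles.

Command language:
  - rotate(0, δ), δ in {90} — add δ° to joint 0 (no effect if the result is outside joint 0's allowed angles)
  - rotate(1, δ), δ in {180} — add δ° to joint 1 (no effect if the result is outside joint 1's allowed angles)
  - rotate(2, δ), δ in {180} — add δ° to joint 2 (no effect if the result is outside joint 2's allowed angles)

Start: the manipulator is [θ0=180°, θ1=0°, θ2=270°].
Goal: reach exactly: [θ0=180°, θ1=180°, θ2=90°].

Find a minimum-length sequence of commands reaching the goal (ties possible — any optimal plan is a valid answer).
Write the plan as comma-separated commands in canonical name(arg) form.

begin: [θ0=180°, θ1=0°, θ2=270°]
1. rotate(1, 180) → [θ0=180°, θ1=180°, θ2=270°]
2. rotate(2, 180) → [θ0=180°, θ1=180°, θ2=90°]
no 1-step plan works, so 2 is optimal.

rotate(1, 180), rotate(2, 180)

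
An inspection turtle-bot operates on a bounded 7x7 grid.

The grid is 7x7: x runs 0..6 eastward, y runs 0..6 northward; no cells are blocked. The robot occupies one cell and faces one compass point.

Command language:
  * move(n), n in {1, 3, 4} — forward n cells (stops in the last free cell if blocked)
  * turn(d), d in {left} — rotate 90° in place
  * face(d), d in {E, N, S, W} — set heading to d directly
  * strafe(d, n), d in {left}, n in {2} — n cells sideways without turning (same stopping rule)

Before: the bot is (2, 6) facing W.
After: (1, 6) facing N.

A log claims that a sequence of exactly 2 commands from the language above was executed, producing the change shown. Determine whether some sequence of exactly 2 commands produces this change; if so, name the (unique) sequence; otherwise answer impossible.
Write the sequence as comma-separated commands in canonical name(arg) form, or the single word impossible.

move(1), face(N)

key: cell and facing (now N) both changed — the 2 commands mix motion and turning
t0: (2, 6) facing W
1. move(1) → (1, 6) facing W
2. face(N) → (1, 6) facing N
no rival 2-sequence matches.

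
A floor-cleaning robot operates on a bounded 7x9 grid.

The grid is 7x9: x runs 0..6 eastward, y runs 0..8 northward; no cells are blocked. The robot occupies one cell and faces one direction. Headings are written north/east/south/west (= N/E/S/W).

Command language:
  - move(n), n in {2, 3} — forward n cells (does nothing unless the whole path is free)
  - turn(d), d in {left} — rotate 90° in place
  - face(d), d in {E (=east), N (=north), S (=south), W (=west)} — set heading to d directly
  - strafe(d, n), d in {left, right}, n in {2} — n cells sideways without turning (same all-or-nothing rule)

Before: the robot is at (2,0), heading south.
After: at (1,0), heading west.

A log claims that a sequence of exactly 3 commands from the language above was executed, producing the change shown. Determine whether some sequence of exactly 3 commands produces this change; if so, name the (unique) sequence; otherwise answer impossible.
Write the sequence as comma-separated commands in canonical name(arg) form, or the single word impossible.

strafe(left, 2), face(W), move(3)

key: cell and facing (now W) both changed — the 3 commands mix motion and turning
t0: at (2,0), heading south
t=1 strafe(left, 2) ⇒ at (4,0), heading south
t=2 face(W) ⇒ at (4,0), heading west
t=3 move(3) ⇒ at (1,0), heading west
all 729 alternatives checked — unique.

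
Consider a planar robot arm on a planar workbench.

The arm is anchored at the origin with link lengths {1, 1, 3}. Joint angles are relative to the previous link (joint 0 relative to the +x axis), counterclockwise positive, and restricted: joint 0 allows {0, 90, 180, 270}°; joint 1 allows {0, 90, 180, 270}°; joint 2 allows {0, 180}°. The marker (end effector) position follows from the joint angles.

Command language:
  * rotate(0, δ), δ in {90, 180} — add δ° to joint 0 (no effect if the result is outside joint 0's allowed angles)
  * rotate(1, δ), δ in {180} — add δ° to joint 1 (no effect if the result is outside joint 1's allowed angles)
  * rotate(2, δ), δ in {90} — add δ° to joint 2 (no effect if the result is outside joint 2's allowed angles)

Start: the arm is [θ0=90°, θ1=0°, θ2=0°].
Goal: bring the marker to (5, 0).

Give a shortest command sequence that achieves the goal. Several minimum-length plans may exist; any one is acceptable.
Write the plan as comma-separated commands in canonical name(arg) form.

rotate(0, 90), rotate(0, 180)

start: [θ0=90°, θ1=0°, θ2=0°]
step 1 (rotate(0, 90)): [θ0=180°, θ1=0°, θ2=0°]
step 2 (rotate(0, 180)): [θ0=0°, θ1=0°, θ2=0°]
minimal: 2 command(s), checked below 2.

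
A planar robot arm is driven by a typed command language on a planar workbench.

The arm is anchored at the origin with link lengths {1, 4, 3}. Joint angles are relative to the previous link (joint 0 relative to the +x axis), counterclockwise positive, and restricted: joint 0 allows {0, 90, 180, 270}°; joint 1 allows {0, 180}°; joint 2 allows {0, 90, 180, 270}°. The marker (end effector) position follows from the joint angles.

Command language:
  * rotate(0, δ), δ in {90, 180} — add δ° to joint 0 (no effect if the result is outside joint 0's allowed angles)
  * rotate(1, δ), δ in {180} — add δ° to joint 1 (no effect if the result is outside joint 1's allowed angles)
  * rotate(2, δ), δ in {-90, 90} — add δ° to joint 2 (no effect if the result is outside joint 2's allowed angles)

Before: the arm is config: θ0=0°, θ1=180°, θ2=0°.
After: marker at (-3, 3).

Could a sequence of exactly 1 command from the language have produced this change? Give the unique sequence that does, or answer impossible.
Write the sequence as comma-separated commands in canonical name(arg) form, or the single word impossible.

t0: config: θ0=0°, θ1=180°, θ2=0°
step 1 (rotate(2, -90)): config: θ0=0°, θ1=180°, θ2=270°
uniquely the one of 5 1-step routes that fits.

rotate(2, -90)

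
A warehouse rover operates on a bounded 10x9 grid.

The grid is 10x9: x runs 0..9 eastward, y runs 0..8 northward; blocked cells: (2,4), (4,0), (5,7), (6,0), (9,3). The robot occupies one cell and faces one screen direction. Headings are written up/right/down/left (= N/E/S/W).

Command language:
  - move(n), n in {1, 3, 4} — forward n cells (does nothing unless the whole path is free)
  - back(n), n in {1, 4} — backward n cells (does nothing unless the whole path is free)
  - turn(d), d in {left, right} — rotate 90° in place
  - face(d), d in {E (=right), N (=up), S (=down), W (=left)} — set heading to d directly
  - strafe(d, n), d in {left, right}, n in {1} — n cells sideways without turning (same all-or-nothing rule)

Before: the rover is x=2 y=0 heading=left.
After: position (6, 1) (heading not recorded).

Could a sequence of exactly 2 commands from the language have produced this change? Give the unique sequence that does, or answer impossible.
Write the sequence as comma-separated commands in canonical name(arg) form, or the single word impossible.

strafe(right, 1), back(4)

key: order matters: swapping strafe(right, 1) and back(4) lands elsewhere
from: x=2 y=0 heading=left
t=1 strafe(right, 1) ⇒ x=2 y=1 heading=left
t=2 back(4) ⇒ x=6 y=1 heading=left
all 169 alternatives checked — unique.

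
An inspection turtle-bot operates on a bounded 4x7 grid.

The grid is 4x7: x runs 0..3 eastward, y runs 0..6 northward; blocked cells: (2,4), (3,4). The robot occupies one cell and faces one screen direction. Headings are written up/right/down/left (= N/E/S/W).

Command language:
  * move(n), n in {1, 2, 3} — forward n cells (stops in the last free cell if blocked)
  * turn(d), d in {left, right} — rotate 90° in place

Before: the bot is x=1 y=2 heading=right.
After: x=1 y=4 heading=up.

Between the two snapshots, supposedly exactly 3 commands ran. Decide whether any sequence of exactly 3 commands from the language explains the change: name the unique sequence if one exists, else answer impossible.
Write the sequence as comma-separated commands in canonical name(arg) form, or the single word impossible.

key: position moved to (1,4) AND the heading swung to N — translation plus rotation needed
start: x=1 y=2 heading=right
step 1 (turn(left)): x=1 y=2 heading=up
step 2 (move(1)): x=1 y=3 heading=up
step 3 (move(1)): x=1 y=4 heading=up
no rival 3-sequence matches.

turn(left), move(1), move(1)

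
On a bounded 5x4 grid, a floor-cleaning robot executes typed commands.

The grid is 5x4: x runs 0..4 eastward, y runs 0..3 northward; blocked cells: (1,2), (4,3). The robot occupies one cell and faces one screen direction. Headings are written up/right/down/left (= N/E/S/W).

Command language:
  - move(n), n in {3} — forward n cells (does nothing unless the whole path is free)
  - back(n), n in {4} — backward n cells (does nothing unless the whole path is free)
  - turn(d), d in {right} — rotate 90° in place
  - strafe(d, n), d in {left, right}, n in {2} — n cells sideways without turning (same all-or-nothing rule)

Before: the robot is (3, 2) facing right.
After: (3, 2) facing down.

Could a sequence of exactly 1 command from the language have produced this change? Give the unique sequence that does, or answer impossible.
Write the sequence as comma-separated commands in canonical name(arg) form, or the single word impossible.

turn(right)

key: parked at (3,2) the whole time — nothing moves the robot
from: (3, 2) facing right
1. turn(right) → (3, 2) facing down
no rival 1-sequence matches.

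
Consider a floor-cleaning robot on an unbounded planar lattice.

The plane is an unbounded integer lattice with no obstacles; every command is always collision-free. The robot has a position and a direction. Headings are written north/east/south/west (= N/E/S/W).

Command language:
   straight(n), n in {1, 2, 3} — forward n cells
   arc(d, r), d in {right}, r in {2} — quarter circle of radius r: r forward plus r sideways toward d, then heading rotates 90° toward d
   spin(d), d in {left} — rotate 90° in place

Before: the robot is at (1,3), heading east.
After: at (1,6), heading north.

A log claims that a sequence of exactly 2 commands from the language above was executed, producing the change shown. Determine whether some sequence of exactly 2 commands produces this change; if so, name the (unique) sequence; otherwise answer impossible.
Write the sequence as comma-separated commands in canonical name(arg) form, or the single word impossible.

key: order matters: swapping spin(left) and straight(3) lands elsewhere
begin: at (1,3), heading east
[1] after spin(left): at (1,3), heading north
[2] after straight(3): at (1,6), heading north
no other 2-command option fits: unique.

spin(left), straight(3)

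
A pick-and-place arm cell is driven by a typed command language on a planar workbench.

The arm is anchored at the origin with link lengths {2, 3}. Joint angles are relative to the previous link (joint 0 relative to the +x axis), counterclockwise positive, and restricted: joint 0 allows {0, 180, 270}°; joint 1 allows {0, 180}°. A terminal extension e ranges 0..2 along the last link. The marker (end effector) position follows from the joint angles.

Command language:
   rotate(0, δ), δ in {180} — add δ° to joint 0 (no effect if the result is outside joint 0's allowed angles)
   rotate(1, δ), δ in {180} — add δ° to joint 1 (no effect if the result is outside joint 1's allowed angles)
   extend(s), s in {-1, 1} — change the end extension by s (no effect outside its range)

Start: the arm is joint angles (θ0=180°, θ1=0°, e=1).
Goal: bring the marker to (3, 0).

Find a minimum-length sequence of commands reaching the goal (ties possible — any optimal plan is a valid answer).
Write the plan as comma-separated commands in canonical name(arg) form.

extend(1), rotate(1, 180)

begin: joint angles (θ0=180°, θ1=0°, e=1)
[1] after extend(1): joint angles (θ0=180°, θ1=0°, e=2)
[2] after rotate(1, 180): joint angles (θ0=180°, θ1=180°, e=2)
nothing shorter than 2 reaches the goal.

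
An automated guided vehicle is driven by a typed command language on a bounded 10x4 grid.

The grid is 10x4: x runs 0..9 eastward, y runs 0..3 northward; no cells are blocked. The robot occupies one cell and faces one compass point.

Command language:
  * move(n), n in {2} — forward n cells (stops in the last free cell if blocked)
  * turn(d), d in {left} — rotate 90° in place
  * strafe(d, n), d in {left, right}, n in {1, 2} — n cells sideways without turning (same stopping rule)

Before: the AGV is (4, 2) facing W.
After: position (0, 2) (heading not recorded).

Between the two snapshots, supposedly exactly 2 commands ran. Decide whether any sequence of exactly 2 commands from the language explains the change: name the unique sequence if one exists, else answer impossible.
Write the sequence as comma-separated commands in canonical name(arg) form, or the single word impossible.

begin: (4, 2) facing W
[1] after move(2): (2, 2) facing W
[2] after move(2): (0, 2) facing W
no other 2-command option fits: unique.

move(2), move(2)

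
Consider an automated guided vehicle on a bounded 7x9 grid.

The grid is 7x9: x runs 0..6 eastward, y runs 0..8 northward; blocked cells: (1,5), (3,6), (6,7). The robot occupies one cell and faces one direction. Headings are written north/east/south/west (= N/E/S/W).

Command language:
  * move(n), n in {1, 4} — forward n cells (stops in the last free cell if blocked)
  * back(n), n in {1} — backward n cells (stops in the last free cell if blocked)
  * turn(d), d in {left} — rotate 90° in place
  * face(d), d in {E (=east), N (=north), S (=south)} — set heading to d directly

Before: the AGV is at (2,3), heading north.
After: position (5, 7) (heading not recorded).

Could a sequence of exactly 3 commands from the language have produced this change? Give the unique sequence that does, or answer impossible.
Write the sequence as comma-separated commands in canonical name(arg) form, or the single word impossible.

key: the second move(4) is stopped early by the blocked cell at (6,7)
t0: at (2,3), heading north
1. move(4) → at (2,7), heading north
2. face(E) → at (2,7), heading east
3. move(4) → at (5,7), heading east
all 343 alternatives checked — unique.

move(4), face(E), move(4)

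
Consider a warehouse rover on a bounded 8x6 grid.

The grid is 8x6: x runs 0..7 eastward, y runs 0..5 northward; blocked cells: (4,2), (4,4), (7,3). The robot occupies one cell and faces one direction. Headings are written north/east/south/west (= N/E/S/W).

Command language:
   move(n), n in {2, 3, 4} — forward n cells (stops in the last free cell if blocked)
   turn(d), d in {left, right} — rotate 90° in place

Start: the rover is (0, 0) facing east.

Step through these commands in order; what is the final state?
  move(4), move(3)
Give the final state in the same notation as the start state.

(7, 0) facing east

from: (0, 0) facing east
1. move(4) → (4, 0) facing east
2. move(3) → (7, 0) facing east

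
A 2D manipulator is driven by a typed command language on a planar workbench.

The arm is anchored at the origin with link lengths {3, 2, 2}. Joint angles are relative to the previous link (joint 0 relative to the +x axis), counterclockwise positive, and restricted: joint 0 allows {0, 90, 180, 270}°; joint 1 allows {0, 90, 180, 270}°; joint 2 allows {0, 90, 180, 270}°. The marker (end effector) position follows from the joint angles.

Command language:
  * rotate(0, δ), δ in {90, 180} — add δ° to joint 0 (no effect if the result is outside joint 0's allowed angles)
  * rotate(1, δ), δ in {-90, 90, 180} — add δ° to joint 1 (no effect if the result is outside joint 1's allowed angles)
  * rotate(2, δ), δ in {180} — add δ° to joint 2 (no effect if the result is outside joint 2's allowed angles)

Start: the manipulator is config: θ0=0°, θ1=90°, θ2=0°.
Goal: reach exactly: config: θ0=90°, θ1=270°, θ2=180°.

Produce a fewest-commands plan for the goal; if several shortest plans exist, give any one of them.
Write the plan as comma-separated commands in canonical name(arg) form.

initial: config: θ0=0°, θ1=90°, θ2=0°
1. rotate(0, 90) → config: θ0=90°, θ1=90°, θ2=0°
2. rotate(1, 180) → config: θ0=90°, θ1=270°, θ2=0°
3. rotate(2, 180) → config: θ0=90°, θ1=270°, θ2=180°
nothing shorter than 3 reaches the goal.

rotate(0, 90), rotate(1, 180), rotate(2, 180)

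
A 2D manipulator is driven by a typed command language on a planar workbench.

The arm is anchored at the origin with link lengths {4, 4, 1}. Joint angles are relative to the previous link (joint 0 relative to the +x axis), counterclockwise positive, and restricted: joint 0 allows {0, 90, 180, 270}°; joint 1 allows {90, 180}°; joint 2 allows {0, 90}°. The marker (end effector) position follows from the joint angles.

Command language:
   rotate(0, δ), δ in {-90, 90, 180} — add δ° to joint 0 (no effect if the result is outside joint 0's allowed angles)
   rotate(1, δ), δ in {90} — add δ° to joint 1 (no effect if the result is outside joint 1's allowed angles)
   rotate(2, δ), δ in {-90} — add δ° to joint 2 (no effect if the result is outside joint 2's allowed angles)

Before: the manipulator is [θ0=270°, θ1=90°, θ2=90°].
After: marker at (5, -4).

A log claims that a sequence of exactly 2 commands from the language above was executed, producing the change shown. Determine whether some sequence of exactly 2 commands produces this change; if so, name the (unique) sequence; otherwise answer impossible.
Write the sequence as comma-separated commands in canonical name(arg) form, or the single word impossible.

rotate(2, -90), rotate(2, -90)

from: [θ0=270°, θ1=90°, θ2=90°]
[1] after rotate(2, -90): [θ0=270°, θ1=90°, θ2=0°]
[2] after rotate(2, -90): [θ0=270°, θ1=90°, θ2=0°]
uniquely the one of 25 2-step routes that fits.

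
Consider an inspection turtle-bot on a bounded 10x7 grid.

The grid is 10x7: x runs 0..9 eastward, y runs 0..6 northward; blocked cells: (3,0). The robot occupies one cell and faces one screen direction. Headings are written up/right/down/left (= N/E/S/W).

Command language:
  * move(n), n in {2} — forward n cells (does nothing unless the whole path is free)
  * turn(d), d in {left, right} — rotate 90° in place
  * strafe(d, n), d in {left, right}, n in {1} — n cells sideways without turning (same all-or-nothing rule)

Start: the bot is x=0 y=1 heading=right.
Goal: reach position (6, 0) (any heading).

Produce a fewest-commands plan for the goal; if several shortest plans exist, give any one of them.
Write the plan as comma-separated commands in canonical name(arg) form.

begin: x=0 y=1 heading=right
[1] after move(2): x=2 y=1 heading=right
[2] after move(2): x=4 y=1 heading=right
[3] after move(2): x=6 y=1 heading=right
[4] after strafe(right, 1): x=6 y=0 heading=right
minimal: 4 command(s), checked below 4.

move(2), move(2), move(2), strafe(right, 1)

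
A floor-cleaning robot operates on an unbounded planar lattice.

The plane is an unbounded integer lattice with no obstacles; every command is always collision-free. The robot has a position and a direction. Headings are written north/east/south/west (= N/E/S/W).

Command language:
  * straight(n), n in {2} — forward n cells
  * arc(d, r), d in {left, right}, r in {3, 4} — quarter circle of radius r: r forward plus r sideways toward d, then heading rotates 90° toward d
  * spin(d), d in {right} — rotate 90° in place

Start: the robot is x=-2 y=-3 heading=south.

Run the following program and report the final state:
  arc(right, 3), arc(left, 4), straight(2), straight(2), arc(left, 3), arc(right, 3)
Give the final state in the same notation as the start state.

x=-3 y=-20 heading=south

initial: x=-2 y=-3 heading=south
t=1 arc(right, 3) ⇒ x=-5 y=-6 heading=west
t=2 arc(left, 4) ⇒ x=-9 y=-10 heading=south
t=3 straight(2) ⇒ x=-9 y=-12 heading=south
t=4 straight(2) ⇒ x=-9 y=-14 heading=south
t=5 arc(left, 3) ⇒ x=-6 y=-17 heading=east
t=6 arc(right, 3) ⇒ x=-3 y=-20 heading=south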